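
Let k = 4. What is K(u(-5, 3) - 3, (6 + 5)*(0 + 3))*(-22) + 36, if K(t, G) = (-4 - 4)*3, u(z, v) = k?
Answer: 564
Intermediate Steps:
u(z, v) = 4
K(t, G) = -24 (K(t, G) = -8*3 = -24)
K(u(-5, 3) - 3, (6 + 5)*(0 + 3))*(-22) + 36 = -24*(-22) + 36 = 528 + 36 = 564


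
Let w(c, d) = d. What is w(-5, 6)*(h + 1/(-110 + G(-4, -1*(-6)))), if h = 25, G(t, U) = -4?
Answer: 2849/19 ≈ 149.95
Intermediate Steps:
w(-5, 6)*(h + 1/(-110 + G(-4, -1*(-6)))) = 6*(25 + 1/(-110 - 4)) = 6*(25 + 1/(-114)) = 6*(25 - 1/114) = 6*(2849/114) = 2849/19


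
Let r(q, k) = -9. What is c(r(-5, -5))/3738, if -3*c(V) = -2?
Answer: 1/5607 ≈ 0.00017835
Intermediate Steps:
c(V) = ⅔ (c(V) = -⅓*(-2) = ⅔)
c(r(-5, -5))/3738 = (⅔)/3738 = (⅔)*(1/3738) = 1/5607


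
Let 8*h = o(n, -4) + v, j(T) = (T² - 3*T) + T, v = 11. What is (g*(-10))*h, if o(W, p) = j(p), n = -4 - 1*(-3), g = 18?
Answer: -1575/2 ≈ -787.50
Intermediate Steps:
n = -1 (n = -4 + 3 = -1)
j(T) = T² - 2*T
o(W, p) = p*(-2 + p)
h = 35/8 (h = (-4*(-2 - 4) + 11)/8 = (-4*(-6) + 11)/8 = (24 + 11)/8 = (⅛)*35 = 35/8 ≈ 4.3750)
(g*(-10))*h = (18*(-10))*(35/8) = -180*35/8 = -1575/2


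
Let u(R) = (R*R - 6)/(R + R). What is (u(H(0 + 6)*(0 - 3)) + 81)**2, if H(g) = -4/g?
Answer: 25921/4 ≈ 6480.3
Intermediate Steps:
u(R) = (-6 + R**2)/(2*R) (u(R) = (R**2 - 6)/((2*R)) = (-6 + R**2)*(1/(2*R)) = (-6 + R**2)/(2*R))
(u(H(0 + 6)*(0 - 3)) + 81)**2 = ((((-4/(0 + 6))*(0 - 3))/2 - 3*(-3/(2*(0 - 3)))) + 81)**2 = (((-4/6*(-3))/2 - 3/(-4/6*(-3))) + 81)**2 = (((-4*1/6*(-3))/2 - 3/(-4*1/6*(-3))) + 81)**2 = (((-2/3*(-3))/2 - 3/((-2/3*(-3)))) + 81)**2 = (((1/2)*2 - 3/2) + 81)**2 = ((1 - 3*1/2) + 81)**2 = ((1 - 3/2) + 81)**2 = (-1/2 + 81)**2 = (161/2)**2 = 25921/4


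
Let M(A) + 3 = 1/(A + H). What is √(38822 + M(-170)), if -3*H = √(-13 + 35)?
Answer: √(19797687 + 38819*√22)/√(510 + √22) ≈ 197.03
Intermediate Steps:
H = -√22/3 (H = -√(-13 + 35)/3 = -√22/3 ≈ -1.5635)
M(A) = -3 + 1/(A - √22/3)
√(38822 + M(-170)) = √(38822 + 3*(1 + √22 - 3*(-170))/(-√22 + 3*(-170))) = √(38822 + 3*(1 + √22 + 510)/(-√22 - 510)) = √(38822 + 3*(511 + √22)/(-510 - √22))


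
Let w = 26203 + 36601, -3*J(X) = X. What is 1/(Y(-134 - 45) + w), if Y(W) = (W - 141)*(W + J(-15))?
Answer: 1/118484 ≈ 8.4400e-6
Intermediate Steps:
J(X) = -X/3
Y(W) = (-141 + W)*(5 + W) (Y(W) = (W - 141)*(W - 1/3*(-15)) = (-141 + W)*(W + 5) = (-141 + W)*(5 + W))
w = 62804
1/(Y(-134 - 45) + w) = 1/((-705 + (-134 - 45)**2 - 136*(-134 - 45)) + 62804) = 1/((-705 + (-179)**2 - 136*(-179)) + 62804) = 1/((-705 + 32041 + 24344) + 62804) = 1/(55680 + 62804) = 1/118484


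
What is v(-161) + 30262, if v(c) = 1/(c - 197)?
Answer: 10833795/358 ≈ 30262.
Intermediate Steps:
v(c) = 1/(-197 + c)
v(-161) + 30262 = 1/(-197 - 161) + 30262 = 1/(-358) + 30262 = -1/358 + 30262 = 10833795/358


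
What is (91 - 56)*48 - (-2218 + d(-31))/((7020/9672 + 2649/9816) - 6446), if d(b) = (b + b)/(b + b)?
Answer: 366013661992/217909893 ≈ 1679.7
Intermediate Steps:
d(b) = 1 (d(b) = (2*b)/((2*b)) = (2*b)*(1/(2*b)) = 1)
(91 - 56)*48 - (-2218 + d(-31))/((7020/9672 + 2649/9816) - 6446) = (91 - 56)*48 - (-2218 + 1)/((7020/9672 + 2649/9816) - 6446) = 35*48 - (-2217)/((7020*(1/9672) + 2649*(1/9816)) - 6446) = 1680 - (-2217)/((45/62 + 883/3272) - 6446) = 1680 - (-2217)/(100993/101432 - 6446) = 1680 - (-2217)/(-653729679/101432) = 1680 - (-2217)*(-101432)/653729679 = 1680 - 1*74958248/217909893 = 1680 - 74958248/217909893 = 366013661992/217909893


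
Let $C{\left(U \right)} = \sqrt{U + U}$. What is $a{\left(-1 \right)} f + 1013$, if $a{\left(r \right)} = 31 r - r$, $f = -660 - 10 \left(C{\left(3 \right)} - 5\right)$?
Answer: $19313 + 300 \sqrt{6} \approx 20048.0$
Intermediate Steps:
$C{\left(U \right)} = \sqrt{2} \sqrt{U}$ ($C{\left(U \right)} = \sqrt{2 U} = \sqrt{2} \sqrt{U}$)
$f = -610 - 10 \sqrt{6}$ ($f = -660 - 10 \left(\sqrt{2} \sqrt{3} - 5\right) = -660 - 10 \left(\sqrt{6} - 5\right) = -660 - 10 \left(-5 + \sqrt{6}\right) = -660 - \left(-50 + 10 \sqrt{6}\right) = -660 + \left(50 - 10 \sqrt{6}\right) = -610 - 10 \sqrt{6} \approx -634.5$)
$a{\left(r \right)} = 30 r$
$a{\left(-1 \right)} f + 1013 = 30 \left(-1\right) \left(-610 - 10 \sqrt{6}\right) + 1013 = - 30 \left(-610 - 10 \sqrt{6}\right) + 1013 = \left(18300 + 300 \sqrt{6}\right) + 1013 = 19313 + 300 \sqrt{6}$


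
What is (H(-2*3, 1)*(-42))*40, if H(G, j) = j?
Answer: -1680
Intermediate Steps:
(H(-2*3, 1)*(-42))*40 = (1*(-42))*40 = -42*40 = -1680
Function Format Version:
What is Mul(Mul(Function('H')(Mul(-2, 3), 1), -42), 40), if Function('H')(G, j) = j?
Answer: -1680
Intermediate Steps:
Mul(Mul(Function('H')(Mul(-2, 3), 1), -42), 40) = Mul(Mul(1, -42), 40) = Mul(-42, 40) = -1680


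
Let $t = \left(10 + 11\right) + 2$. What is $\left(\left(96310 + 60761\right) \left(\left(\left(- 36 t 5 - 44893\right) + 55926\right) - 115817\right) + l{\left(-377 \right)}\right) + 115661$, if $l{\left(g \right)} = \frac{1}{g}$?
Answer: $- \frac{6449974600512}{377} \approx -1.7109 \cdot 10^{10}$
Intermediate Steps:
$t = 23$ ($t = 21 + 2 = 23$)
$\left(\left(96310 + 60761\right) \left(\left(\left(- 36 t 5 - 44893\right) + 55926\right) - 115817\right) + l{\left(-377 \right)}\right) + 115661 = \left(\left(96310 + 60761\right) \left(\left(\left(\left(-36\right) 23 \cdot 5 - 44893\right) + 55926\right) - 115817\right) + \frac{1}{-377}\right) + 115661 = \left(157071 \left(\left(\left(\left(-828\right) 5 - 44893\right) + 55926\right) - 115817\right) - \frac{1}{377}\right) + 115661 = \left(157071 \left(\left(\left(-4140 - 44893\right) + 55926\right) - 115817\right) - \frac{1}{377}\right) + 115661 = \left(157071 \left(\left(-49033 + 55926\right) - 115817\right) - \frac{1}{377}\right) + 115661 = \left(157071 \left(6893 - 115817\right) - \frac{1}{377}\right) + 115661 = \left(157071 \left(-108924\right) - \frac{1}{377}\right) + 115661 = \left(-17108801604 - \frac{1}{377}\right) + 115661 = - \frac{6450018204709}{377} + 115661 = - \frac{6449974600512}{377}$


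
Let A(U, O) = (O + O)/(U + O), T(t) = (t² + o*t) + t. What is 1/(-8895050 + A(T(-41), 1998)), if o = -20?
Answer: -743/6609021484 ≈ -1.1242e-7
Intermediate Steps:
T(t) = t² - 19*t (T(t) = (t² - 20*t) + t = t² - 19*t)
A(U, O) = 2*O/(O + U) (A(U, O) = (2*O)/(O + U) = 2*O/(O + U))
1/(-8895050 + A(T(-41), 1998)) = 1/(-8895050 + 2*1998/(1998 - 41*(-19 - 41))) = 1/(-8895050 + 2*1998/(1998 - 41*(-60))) = 1/(-8895050 + 2*1998/(1998 + 2460)) = 1/(-8895050 + 2*1998/4458) = 1/(-8895050 + 2*1998*(1/4458)) = 1/(-8895050 + 666/743) = 1/(-6609021484/743) = -743/6609021484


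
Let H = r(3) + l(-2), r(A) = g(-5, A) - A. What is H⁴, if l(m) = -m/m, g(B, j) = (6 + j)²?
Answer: 35153041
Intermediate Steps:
r(A) = (6 + A)² - A
l(m) = -1 (l(m) = -1*1 = -1)
H = 77 (H = ((6 + 3)² - 1*3) - 1 = (9² - 3) - 1 = (81 - 3) - 1 = 78 - 1 = 77)
H⁴ = 77⁴ = 35153041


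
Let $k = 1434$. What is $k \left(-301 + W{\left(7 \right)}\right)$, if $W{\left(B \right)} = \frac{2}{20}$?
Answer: $- \frac{2157453}{5} \approx -4.3149 \cdot 10^{5}$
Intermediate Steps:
$W{\left(B \right)} = \frac{1}{10}$ ($W{\left(B \right)} = 2 \cdot \frac{1}{20} = \frac{1}{10}$)
$k \left(-301 + W{\left(7 \right)}\right) = 1434 \left(-301 + \frac{1}{10}\right) = 1434 \left(- \frac{3009}{10}\right) = - \frac{2157453}{5}$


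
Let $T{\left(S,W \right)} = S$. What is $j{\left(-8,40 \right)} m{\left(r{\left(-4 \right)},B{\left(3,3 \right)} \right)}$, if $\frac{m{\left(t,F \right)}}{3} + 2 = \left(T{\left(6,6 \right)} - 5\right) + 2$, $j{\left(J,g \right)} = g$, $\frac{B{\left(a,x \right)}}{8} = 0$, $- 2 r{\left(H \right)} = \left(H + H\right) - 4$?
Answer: $120$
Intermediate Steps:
$r{\left(H \right)} = 2 - H$ ($r{\left(H \right)} = - \frac{\left(H + H\right) - 4}{2} = - \frac{2 H - 4}{2} = - \frac{-4 + 2 H}{2} = 2 - H$)
$B{\left(a,x \right)} = 0$ ($B{\left(a,x \right)} = 8 \cdot 0 = 0$)
$m{\left(t,F \right)} = 3$ ($m{\left(t,F \right)} = -6 + 3 \left(\left(6 - 5\right) + 2\right) = -6 + 3 \left(1 + 2\right) = -6 + 3 \cdot 3 = -6 + 9 = 3$)
$j{\left(-8,40 \right)} m{\left(r{\left(-4 \right)},B{\left(3,3 \right)} \right)} = 40 \cdot 3 = 120$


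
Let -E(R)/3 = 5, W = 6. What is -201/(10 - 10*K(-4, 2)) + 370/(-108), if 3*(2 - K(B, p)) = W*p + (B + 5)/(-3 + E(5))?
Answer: -441983/43470 ≈ -10.168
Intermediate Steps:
E(R) = -15 (E(R) = -3*5 = -15)
K(B, p) = 113/54 - 2*p + B/54 (K(B, p) = 2 - (6*p + (B + 5)/(-3 - 15))/3 = 2 - (6*p + (5 + B)/(-18))/3 = 2 - (6*p + (5 + B)*(-1/18))/3 = 2 - (6*p + (-5/18 - B/18))/3 = 2 - (-5/18 + 6*p - B/18)/3 = 2 + (5/54 - 2*p + B/54) = 113/54 - 2*p + B/54)
-201/(10 - 10*K(-4, 2)) + 370/(-108) = -201/(10 - 10*(113/54 - 2*2 + (1/54)*(-4))) + 370/(-108) = -201/(10 - 10*(113/54 - 4 - 2/27)) + 370*(-1/108) = -201/(10 - 10*(-107/54)) - 185/54 = -201/(10 + 535/27) - 185/54 = -201/805/27 - 185/54 = -201*27/805 - 185/54 = -5427/805 - 185/54 = -441983/43470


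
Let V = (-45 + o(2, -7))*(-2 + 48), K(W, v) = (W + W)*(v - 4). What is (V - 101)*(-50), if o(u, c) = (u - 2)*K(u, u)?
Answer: 108550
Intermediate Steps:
K(W, v) = 2*W*(-4 + v) (K(W, v) = (2*W)*(-4 + v) = 2*W*(-4 + v))
o(u, c) = 2*u*(-4 + u)*(-2 + u) (o(u, c) = (u - 2)*(2*u*(-4 + u)) = (-2 + u)*(2*u*(-4 + u)) = 2*u*(-4 + u)*(-2 + u))
V = -2070 (V = (-45 + 2*2*(-4 + 2)*(-2 + 2))*(-2 + 48) = (-45 + 2*2*(-2)*0)*46 = (-45 + 0)*46 = -45*46 = -2070)
(V - 101)*(-50) = (-2070 - 101)*(-50) = -2171*(-50) = 108550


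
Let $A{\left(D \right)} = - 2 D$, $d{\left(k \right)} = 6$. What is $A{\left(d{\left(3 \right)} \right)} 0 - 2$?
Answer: $-2$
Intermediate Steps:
$A{\left(d{\left(3 \right)} \right)} 0 - 2 = \left(-2\right) 6 \cdot 0 - 2 = \left(-12\right) 0 - 2 = 0 - 2 = -2$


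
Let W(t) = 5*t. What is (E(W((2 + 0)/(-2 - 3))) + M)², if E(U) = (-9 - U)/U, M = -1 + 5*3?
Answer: 1225/4 ≈ 306.25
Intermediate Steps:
M = 14 (M = -1 + 15 = 14)
E(U) = (-9 - U)/U
(E(W((2 + 0)/(-2 - 3))) + M)² = ((-9 - 5*(2 + 0)/(-2 - 3))/((5*((2 + 0)/(-2 - 3)))) + 14)² = ((-9 - 5*2/(-5))/((5*(2/(-5)))) + 14)² = ((-9 - 5*2*(-⅕))/((5*(2*(-⅕)))) + 14)² = ((-9 - 5*(-2)/5)/((5*(-⅖))) + 14)² = ((-9 - 1*(-2))/(-2) + 14)² = (-(-9 + 2)/2 + 14)² = (-½*(-7) + 14)² = (7/2 + 14)² = (35/2)² = 1225/4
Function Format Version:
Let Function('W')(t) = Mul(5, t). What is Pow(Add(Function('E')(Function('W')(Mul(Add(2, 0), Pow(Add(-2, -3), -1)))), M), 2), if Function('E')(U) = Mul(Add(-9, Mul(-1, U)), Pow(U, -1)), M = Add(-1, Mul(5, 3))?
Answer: Rational(1225, 4) ≈ 306.25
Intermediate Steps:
M = 14 (M = Add(-1, 15) = 14)
Function('E')(U) = Mul(Pow(U, -1), Add(-9, Mul(-1, U)))
Pow(Add(Function('E')(Function('W')(Mul(Add(2, 0), Pow(Add(-2, -3), -1)))), M), 2) = Pow(Add(Mul(Pow(Mul(5, Mul(Add(2, 0), Pow(Add(-2, -3), -1))), -1), Add(-9, Mul(-1, Mul(5, Mul(Add(2, 0), Pow(Add(-2, -3), -1)))))), 14), 2) = Pow(Add(Mul(Pow(Mul(5, Mul(2, Pow(-5, -1))), -1), Add(-9, Mul(-1, Mul(5, Mul(2, Pow(-5, -1)))))), 14), 2) = Pow(Add(Mul(Pow(Mul(5, Mul(2, Rational(-1, 5))), -1), Add(-9, Mul(-1, Mul(5, Mul(2, Rational(-1, 5)))))), 14), 2) = Pow(Add(Mul(Pow(Mul(5, Rational(-2, 5)), -1), Add(-9, Mul(-1, Mul(5, Rational(-2, 5))))), 14), 2) = Pow(Add(Mul(Pow(-2, -1), Add(-9, Mul(-1, -2))), 14), 2) = Pow(Add(Mul(Rational(-1, 2), Add(-9, 2)), 14), 2) = Pow(Add(Mul(Rational(-1, 2), -7), 14), 2) = Pow(Add(Rational(7, 2), 14), 2) = Pow(Rational(35, 2), 2) = Rational(1225, 4)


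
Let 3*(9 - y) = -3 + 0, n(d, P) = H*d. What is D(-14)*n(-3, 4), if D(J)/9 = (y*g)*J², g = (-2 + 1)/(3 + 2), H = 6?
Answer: 63504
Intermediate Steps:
n(d, P) = 6*d
g = -⅕ (g = -1/5 = -1*⅕ = -⅕ ≈ -0.20000)
y = 10 (y = 9 - (-3 + 0)/3 = 9 - ⅓*(-3) = 9 + 1 = 10)
D(J) = -18*J² (D(J) = 9*((10*(-⅕))*J²) = 9*(-2*J²) = -18*J²)
D(-14)*n(-3, 4) = (-18*(-14)²)*(6*(-3)) = -18*196*(-18) = -3528*(-18) = 63504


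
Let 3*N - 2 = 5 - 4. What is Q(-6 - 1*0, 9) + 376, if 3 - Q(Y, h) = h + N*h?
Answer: 361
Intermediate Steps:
N = 1 (N = ⅔ + (5 - 4)/3 = ⅔ + (⅓)*1 = ⅔ + ⅓ = 1)
Q(Y, h) = 3 - 2*h (Q(Y, h) = 3 - (h + 1*h) = 3 - (h + h) = 3 - 2*h)
Q(-6 - 1*0, 9) + 376 = (3 - 2*9) + 376 = (3 - 18) + 376 = -15 + 376 = 361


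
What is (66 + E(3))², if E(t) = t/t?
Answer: 4489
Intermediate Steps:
E(t) = 1
(66 + E(3))² = (66 + 1)² = 67² = 4489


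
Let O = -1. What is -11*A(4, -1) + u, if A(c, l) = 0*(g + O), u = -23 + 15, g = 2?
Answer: -8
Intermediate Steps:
u = -8
A(c, l) = 0 (A(c, l) = 0*(2 - 1) = 0*1 = 0)
-11*A(4, -1) + u = -11*0 - 8 = 0 - 8 = -8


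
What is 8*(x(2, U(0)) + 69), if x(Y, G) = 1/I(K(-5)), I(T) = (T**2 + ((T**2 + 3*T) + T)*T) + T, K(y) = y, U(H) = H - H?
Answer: 2752/5 ≈ 550.40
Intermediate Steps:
U(H) = 0
I(T) = T + T**2 + T*(T**2 + 4*T) (I(T) = (T**2 + (T**2 + 4*T)*T) + T = (T**2 + T*(T**2 + 4*T)) + T = T + T**2 + T*(T**2 + 4*T))
x(Y, G) = -1/5 (x(Y, G) = 1/(-5*(1 + (-5)**2 + 5*(-5))) = 1/(-5*(1 + 25 - 25)) = 1/(-5*1) = 1/(-5) = -1/5)
8*(x(2, U(0)) + 69) = 8*(-1/5 + 69) = 8*(344/5) = 2752/5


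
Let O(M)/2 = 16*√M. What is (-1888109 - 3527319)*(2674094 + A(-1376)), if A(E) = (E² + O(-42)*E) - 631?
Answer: -24731387792092 + 238452125696*I*√42 ≈ -2.4731e+13 + 1.5453e+12*I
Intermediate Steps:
O(M) = 32*√M (O(M) = 2*(16*√M) = 32*√M)
A(E) = -631 + E² + 32*I*E*√42 (A(E) = (E² + (32*√(-42))*E) - 631 = (E² + (32*(I*√42))*E) - 631 = (E² + (32*I*√42)*E) - 631 = (E² + 32*I*E*√42) - 631 = -631 + E² + 32*I*E*√42)
(-1888109 - 3527319)*(2674094 + A(-1376)) = (-1888109 - 3527319)*(2674094 + (-631 + (-1376)² + 32*I*(-1376)*√42)) = -5415428*(2674094 + (-631 + 1893376 - 44032*I*√42)) = -5415428*(2674094 + (1892745 - 44032*I*√42)) = -5415428*(4566839 - 44032*I*√42) = -24731387792092 + 238452125696*I*√42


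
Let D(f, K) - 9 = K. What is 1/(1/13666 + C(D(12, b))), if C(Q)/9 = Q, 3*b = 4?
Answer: 13666/1270939 ≈ 0.010753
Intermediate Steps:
b = 4/3 (b = (1/3)*4 = 4/3 ≈ 1.3333)
D(f, K) = 9 + K
C(Q) = 9*Q
1/(1/13666 + C(D(12, b))) = 1/(1/13666 + 9*(9 + 4/3)) = 1/(1/13666 + 9*(31/3)) = 1/(1/13666 + 93) = 1/(1270939/13666) = 13666/1270939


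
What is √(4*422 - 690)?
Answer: √998 ≈ 31.591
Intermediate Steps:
√(4*422 - 690) = √(1688 - 690) = √998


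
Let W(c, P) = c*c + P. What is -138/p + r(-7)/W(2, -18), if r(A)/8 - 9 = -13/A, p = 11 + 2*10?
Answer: -16186/1519 ≈ -10.656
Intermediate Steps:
W(c, P) = P + c² (W(c, P) = c² + P = P + c²)
p = 31 (p = 11 + 20 = 31)
r(A) = 72 - 104/A (r(A) = 72 + 8*(-13/A) = 72 - 104/A)
-138/p + r(-7)/W(2, -18) = -138/31 + (72 - 104/(-7))/(-18 + 2²) = -138*1/31 + (72 - 104*(-⅐))/(-18 + 4) = -138/31 + (72 + 104/7)/(-14) = -138/31 + (608/7)*(-1/14) = -138/31 - 304/49 = -16186/1519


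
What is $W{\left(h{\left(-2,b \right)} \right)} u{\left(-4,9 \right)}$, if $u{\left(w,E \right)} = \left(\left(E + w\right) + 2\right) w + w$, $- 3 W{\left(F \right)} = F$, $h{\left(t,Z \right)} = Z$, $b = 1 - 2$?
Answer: $- \frac{32}{3} \approx -10.667$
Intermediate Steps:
$b = -1$ ($b = 1 - 2 = -1$)
$W{\left(F \right)} = - \frac{F}{3}$
$u{\left(w,E \right)} = w + w \left(2 + E + w\right)$ ($u{\left(w,E \right)} = \left(2 + E + w\right) w + w = w \left(2 + E + w\right) + w = w + w \left(2 + E + w\right)$)
$W{\left(h{\left(-2,b \right)} \right)} u{\left(-4,9 \right)} = \left(- \frac{1}{3}\right) \left(-1\right) \left(- 4 \left(3 + 9 - 4\right)\right) = \frac{\left(-4\right) 8}{3} = \frac{1}{3} \left(-32\right) = - \frac{32}{3}$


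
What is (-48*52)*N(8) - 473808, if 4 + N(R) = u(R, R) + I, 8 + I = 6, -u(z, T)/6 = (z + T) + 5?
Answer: -144336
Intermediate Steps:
u(z, T) = -30 - 6*T - 6*z (u(z, T) = -6*((z + T) + 5) = -6*((T + z) + 5) = -6*(5 + T + z) = -30 - 6*T - 6*z)
I = -2 (I = -8 + 6 = -2)
N(R) = -36 - 12*R (N(R) = -4 + ((-30 - 6*R - 6*R) - 2) = -4 + ((-30 - 12*R) - 2) = -4 + (-32 - 12*R) = -36 - 12*R)
(-48*52)*N(8) - 473808 = (-48*52)*(-36 - 12*8) - 473808 = -2496*(-36 - 96) - 473808 = -2496*(-132) - 473808 = 329472 - 473808 = -144336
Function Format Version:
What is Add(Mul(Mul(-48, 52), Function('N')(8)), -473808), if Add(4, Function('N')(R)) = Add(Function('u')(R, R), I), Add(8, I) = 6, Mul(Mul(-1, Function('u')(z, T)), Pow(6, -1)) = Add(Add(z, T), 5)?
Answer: -144336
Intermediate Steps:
Function('u')(z, T) = Add(-30, Mul(-6, T), Mul(-6, z)) (Function('u')(z, T) = Mul(-6, Add(Add(z, T), 5)) = Mul(-6, Add(Add(T, z), 5)) = Mul(-6, Add(5, T, z)) = Add(-30, Mul(-6, T), Mul(-6, z)))
I = -2 (I = Add(-8, 6) = -2)
Function('N')(R) = Add(-36, Mul(-12, R)) (Function('N')(R) = Add(-4, Add(Add(-30, Mul(-6, R), Mul(-6, R)), -2)) = Add(-4, Add(Add(-30, Mul(-12, R)), -2)) = Add(-4, Add(-32, Mul(-12, R))) = Add(-36, Mul(-12, R)))
Add(Mul(Mul(-48, 52), Function('N')(8)), -473808) = Add(Mul(Mul(-48, 52), Add(-36, Mul(-12, 8))), -473808) = Add(Mul(-2496, Add(-36, -96)), -473808) = Add(Mul(-2496, -132), -473808) = Add(329472, -473808) = -144336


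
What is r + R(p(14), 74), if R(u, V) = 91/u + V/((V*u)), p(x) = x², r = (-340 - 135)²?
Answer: 11055648/49 ≈ 2.2563e+5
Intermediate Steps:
r = 225625 (r = (-475)² = 225625)
R(u, V) = 92/u (R(u, V) = 91/u + V*(1/(V*u)) = 91/u + 1/u = 92/u)
r + R(p(14), 74) = 225625 + 92/(14²) = 225625 + 92/196 = 225625 + 92*(1/196) = 225625 + 23/49 = 11055648/49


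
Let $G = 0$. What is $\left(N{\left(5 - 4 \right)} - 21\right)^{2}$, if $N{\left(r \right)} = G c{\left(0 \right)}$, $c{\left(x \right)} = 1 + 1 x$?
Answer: $441$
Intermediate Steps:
$c{\left(x \right)} = 1 + x$
$N{\left(r \right)} = 0$ ($N{\left(r \right)} = 0 \left(1 + 0\right) = 0 \cdot 1 = 0$)
$\left(N{\left(5 - 4 \right)} - 21\right)^{2} = \left(0 - 21\right)^{2} = \left(-21\right)^{2} = 441$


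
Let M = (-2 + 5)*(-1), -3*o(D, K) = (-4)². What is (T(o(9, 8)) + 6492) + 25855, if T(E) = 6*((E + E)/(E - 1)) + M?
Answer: 614728/19 ≈ 32354.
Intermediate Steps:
o(D, K) = -16/3 (o(D, K) = -⅓*(-4)² = -⅓*16 = -16/3)
M = -3 (M = 3*(-1) = -3)
T(E) = -3 + 12*E/(-1 + E) (T(E) = 6*((E + E)/(E - 1)) - 3 = 6*((2*E)/(-1 + E)) - 3 = 6*(2*E/(-1 + E)) - 3 = 12*E/(-1 + E) - 3 = -3 + 12*E/(-1 + E))
(T(o(9, 8)) + 6492) + 25855 = (3*(1 + 3*(-16/3))/(-1 - 16/3) + 6492) + 25855 = (3*(1 - 16)/(-19/3) + 6492) + 25855 = (3*(-3/19)*(-15) + 6492) + 25855 = (135/19 + 6492) + 25855 = 123483/19 + 25855 = 614728/19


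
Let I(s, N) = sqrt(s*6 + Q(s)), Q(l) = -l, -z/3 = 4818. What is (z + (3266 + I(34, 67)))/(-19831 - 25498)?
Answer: 11188/45329 - sqrt(170)/45329 ≈ 0.24653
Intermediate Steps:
z = -14454 (z = -3*4818 = -14454)
I(s, N) = sqrt(5)*sqrt(s) (I(s, N) = sqrt(s*6 - s) = sqrt(6*s - s) = sqrt(5*s) = sqrt(5)*sqrt(s))
(z + (3266 + I(34, 67)))/(-19831 - 25498) = (-14454 + (3266 + sqrt(5)*sqrt(34)))/(-19831 - 25498) = (-14454 + (3266 + sqrt(170)))/(-45329) = (-11188 + sqrt(170))*(-1/45329) = 11188/45329 - sqrt(170)/45329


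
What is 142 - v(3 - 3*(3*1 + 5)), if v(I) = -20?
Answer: 162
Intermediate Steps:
142 - v(3 - 3*(3*1 + 5)) = 142 - 1*(-20) = 142 + 20 = 162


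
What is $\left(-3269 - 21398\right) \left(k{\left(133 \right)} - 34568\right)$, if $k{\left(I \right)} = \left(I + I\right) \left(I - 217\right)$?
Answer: $1403848304$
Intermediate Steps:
$k{\left(I \right)} = 2 I \left(-217 + I\right)$
$\left(-3269 - 21398\right) \left(k{\left(133 \right)} - 34568\right) = \left(-3269 - 21398\right) \left(2 \cdot 133 \left(-217 + 133\right) - 34568\right) = - 24667 \left(2 \cdot 133 \left(-84\right) - 34568\right) = - 24667 \left(-22344 - 34568\right) = \left(-24667\right) \left(-56912\right) = 1403848304$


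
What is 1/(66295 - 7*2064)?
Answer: 1/51847 ≈ 1.9288e-5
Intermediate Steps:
1/(66295 - 7*2064) = 1/(66295 - 14448) = 1/51847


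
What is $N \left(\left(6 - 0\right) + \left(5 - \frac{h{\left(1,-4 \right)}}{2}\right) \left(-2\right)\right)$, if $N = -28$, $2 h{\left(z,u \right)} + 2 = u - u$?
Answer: $140$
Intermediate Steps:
$h{\left(z,u \right)} = -1$ ($h{\left(z,u \right)} = -1 + \frac{u - u}{2} = -1 + \frac{1}{2} \cdot 0 = -1 + 0 = -1$)
$N \left(\left(6 - 0\right) + \left(5 - \frac{h{\left(1,-4 \right)}}{2}\right) \left(-2\right)\right) = - 28 \left(\left(6 - 0\right) + \left(5 - - \frac{1}{2}\right) \left(-2\right)\right) = - 28 \left(\left(6 + 0\right) + \left(5 - \left(-1\right) \frac{1}{2}\right) \left(-2\right)\right) = - 28 \left(6 + \left(5 - - \frac{1}{2}\right) \left(-2\right)\right) = - 28 \left(6 + \left(5 + \frac{1}{2}\right) \left(-2\right)\right) = - 28 \left(6 + \frac{11}{2} \left(-2\right)\right) = - 28 \left(6 - 11\right) = \left(-28\right) \left(-5\right) = 140$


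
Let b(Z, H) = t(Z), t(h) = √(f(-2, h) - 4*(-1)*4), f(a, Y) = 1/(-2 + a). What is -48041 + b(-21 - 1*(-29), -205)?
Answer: -48041 + 3*√7/2 ≈ -48037.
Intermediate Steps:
t(h) = 3*√7/2 (t(h) = √(1/(-2 - 2) - 4*(-1)*4) = √(1/(-4) + 4*4) = √(-¼ + 16) = √(63/4) = 3*√7/2)
b(Z, H) = 3*√7/2
-48041 + b(-21 - 1*(-29), -205) = -48041 + 3*√7/2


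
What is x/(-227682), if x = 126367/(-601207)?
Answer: 126367/136884012174 ≈ 9.2317e-7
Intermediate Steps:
x = -126367/601207 (x = 126367*(-1/601207) = -126367/601207 ≈ -0.21019)
x/(-227682) = -126367/601207/(-227682) = -126367/601207*(-1/227682) = 126367/136884012174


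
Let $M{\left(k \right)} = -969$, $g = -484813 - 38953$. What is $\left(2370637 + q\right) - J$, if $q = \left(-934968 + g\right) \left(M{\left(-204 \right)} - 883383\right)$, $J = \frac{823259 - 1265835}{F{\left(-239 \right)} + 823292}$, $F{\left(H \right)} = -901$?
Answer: $\frac{1060914572576645531}{822391} \approx 1.29 \cdot 10^{12}$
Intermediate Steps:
$g = -523766$ ($g = -484813 - 38953 = -523766$)
$J = - \frac{442576}{822391}$ ($J = \frac{823259 - 1265835}{-901 + 823292} = - \frac{442576}{822391} \approx -0.53816$)
$q = 1290034330368$ ($q = \left(-934968 - 523766\right) \left(-969 - 883383\right) = \left(-1458734\right) \left(-884352\right) = 1290034330368$)
$\left(2370637 + q\right) - J = \left(2370637 + 1290034330368\right) - - \frac{442576}{822391} = 1290036701005 + \frac{442576}{822391} = \frac{1060914572576645531}{822391}$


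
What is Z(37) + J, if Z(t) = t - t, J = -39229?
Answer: -39229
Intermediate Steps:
Z(t) = 0
Z(37) + J = 0 - 39229 = -39229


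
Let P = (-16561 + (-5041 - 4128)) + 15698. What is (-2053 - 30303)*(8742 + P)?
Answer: 41739240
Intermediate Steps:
P = -10032 (P = (-16561 - 9169) + 15698 = -25730 + 15698 = -10032)
(-2053 - 30303)*(8742 + P) = (-2053 - 30303)*(8742 - 10032) = -32356*(-1290) = 41739240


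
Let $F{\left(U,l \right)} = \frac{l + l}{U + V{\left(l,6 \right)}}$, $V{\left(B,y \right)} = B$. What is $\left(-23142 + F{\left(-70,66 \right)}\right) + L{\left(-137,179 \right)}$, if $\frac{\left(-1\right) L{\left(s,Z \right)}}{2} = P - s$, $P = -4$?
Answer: $-23441$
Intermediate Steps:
$L{\left(s,Z \right)} = 8 + 2 s$ ($L{\left(s,Z \right)} = - 2 \left(-4 - s\right) = 8 + 2 s$)
$F{\left(U,l \right)} = \frac{2 l}{U + l}$ ($F{\left(U,l \right)} = \frac{l + l}{U + l} = \frac{2 l}{U + l}$)
$\left(-23142 + F{\left(-70,66 \right)}\right) + L{\left(-137,179 \right)} = \left(-23142 + 2 \cdot 66 \frac{1}{-70 + 66}\right) + \left(8 + 2 \left(-137\right)\right) = \left(-23142 + 2 \cdot 66 \frac{1}{-4}\right) + \left(8 - 274\right) = \left(-23142 + 2 \cdot 66 \left(- \frac{1}{4}\right)\right) - 266 = \left(-23142 - 33\right) - 266 = -23175 - 266 = -23441$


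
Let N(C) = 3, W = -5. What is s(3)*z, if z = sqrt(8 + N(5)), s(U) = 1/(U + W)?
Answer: -sqrt(11)/2 ≈ -1.6583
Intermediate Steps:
s(U) = 1/(-5 + U) (s(U) = 1/(U - 5) = 1/(-5 + U))
z = sqrt(11) (z = sqrt(8 + 3) = sqrt(11) ≈ 3.3166)
s(3)*z = sqrt(11)/(-5 + 3) = sqrt(11)/(-2) = -sqrt(11)/2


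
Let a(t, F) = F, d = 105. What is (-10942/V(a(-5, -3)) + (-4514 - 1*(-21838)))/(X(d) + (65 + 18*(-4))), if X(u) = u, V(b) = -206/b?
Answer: 1767959/10094 ≈ 175.15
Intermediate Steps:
(-10942/V(a(-5, -3)) + (-4514 - 1*(-21838)))/(X(d) + (65 + 18*(-4))) = (-10942/((-206/(-3))) + (-4514 - 1*(-21838)))/(105 + (65 + 18*(-4))) = (-10942/((-206*(-⅓))) + (-4514 + 21838))/(105 + (65 - 72)) = (-10942/206/3 + 17324)/(105 - 7) = (-10942*3/206 + 17324)/98 = (-16413/103 + 17324)*(1/98) = (1767959/103)*(1/98) = 1767959/10094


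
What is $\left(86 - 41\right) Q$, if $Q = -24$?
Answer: $-1080$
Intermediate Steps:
$\left(86 - 41\right) Q = \left(86 - 41\right) \left(-24\right) = 45 \left(-24\right) = -1080$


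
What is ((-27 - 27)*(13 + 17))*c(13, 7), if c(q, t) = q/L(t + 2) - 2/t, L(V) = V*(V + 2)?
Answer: 19260/77 ≈ 250.13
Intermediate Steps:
L(V) = V*(2 + V)
c(q, t) = -2/t + q/((2 + t)*(4 + t)) (c(q, t) = q/(((t + 2)*(2 + (t + 2)))) - 2/t = q/(((2 + t)*(2 + (2 + t)))) - 2/t = q/(((2 + t)*(4 + t))) - 2/t = q*(1/((2 + t)*(4 + t))) - 2/t = q/((2 + t)*(4 + t)) - 2/t = -2/t + q/((2 + t)*(4 + t)))
((-27 - 27)*(13 + 17))*c(13, 7) = ((-27 - 27)*(13 + 17))*((13*7 - 2*(2 + 7)*(4 + 7))/(7*(2 + 7)*(4 + 7))) = (-54*30)*((⅐)*(91 - 2*9*11)/(9*11)) = -1620*(91 - 198)/(7*9*11) = -1620*(-107)/(7*9*11) = -1620*(-107/693) = 19260/77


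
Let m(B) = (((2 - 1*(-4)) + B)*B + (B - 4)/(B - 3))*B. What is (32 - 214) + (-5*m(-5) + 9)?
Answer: -2159/8 ≈ -269.88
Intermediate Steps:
m(B) = B*(B*(6 + B) + (-4 + B)/(-3 + B)) (m(B) = (((2 + 4) + B)*B + (-4 + B)/(-3 + B))*B = ((6 + B)*B + (-4 + B)/(-3 + B))*B = (B*(6 + B) + (-4 + B)/(-3 + B))*B = B*(B*(6 + B) + (-4 + B)/(-3 + B)))
(32 - 214) + (-5*m(-5) + 9) = (32 - 214) + (-(-25)*(-4 + (-5)³ - 17*(-5) + 3*(-5)²)/(-3 - 5) + 9) = -182 + (-(-25)*(-4 - 125 + 85 + 3*25)/(-8) + 9) = -182 + (-(-25)*(-1)*(-4 - 125 + 85 + 75)/8 + 9) = -182 + (-(-25)*(-1)*31/8 + 9) = -182 + (-5*155/8 + 9) = -182 + (-775/8 + 9) = -182 - 703/8 = -2159/8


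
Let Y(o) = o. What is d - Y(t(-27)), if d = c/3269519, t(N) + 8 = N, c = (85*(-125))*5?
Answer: 114380040/3269519 ≈ 34.984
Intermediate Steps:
c = -53125 (c = -10625*5 = -53125)
t(N) = -8 + N
d = -53125/3269519 ≈ -0.016249
d - Y(t(-27)) = -53125/3269519 - (-8 - 27) = -53125/3269519 - 1*(-35) = -53125/3269519 + 35 = 114380040/3269519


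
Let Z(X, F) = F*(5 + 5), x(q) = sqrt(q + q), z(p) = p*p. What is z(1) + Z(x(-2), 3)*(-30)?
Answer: -899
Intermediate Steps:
z(p) = p**2
x(q) = sqrt(2)*sqrt(q) (x(q) = sqrt(2*q) = sqrt(2)*sqrt(q))
Z(X, F) = 10*F (Z(X, F) = F*10 = 10*F)
z(1) + Z(x(-2), 3)*(-30) = 1**2 + (10*3)*(-30) = 1 + 30*(-30) = 1 - 900 = -899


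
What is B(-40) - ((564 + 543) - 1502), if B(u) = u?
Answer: 355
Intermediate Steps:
B(-40) - ((564 + 543) - 1502) = -40 - ((564 + 543) - 1502) = -40 - (1107 - 1502) = -40 - 1*(-395) = -40 + 395 = 355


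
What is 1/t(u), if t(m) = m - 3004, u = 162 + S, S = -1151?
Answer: -1/3993 ≈ -0.00025044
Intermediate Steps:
u = -989 (u = 162 - 1151 = -989)
t(m) = -3004 + m
1/t(u) = 1/(-3004 - 989) = 1/(-3993) = -1/3993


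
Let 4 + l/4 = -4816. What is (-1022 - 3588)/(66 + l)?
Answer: 2305/9607 ≈ 0.23993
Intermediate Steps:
l = -19280 (l = -16 + 4*(-4816) = -16 - 19264 = -19280)
(-1022 - 3588)/(66 + l) = (-1022 - 3588)/(66 - 19280) = -4610/(-19214) = -4610*(-1/19214) = 2305/9607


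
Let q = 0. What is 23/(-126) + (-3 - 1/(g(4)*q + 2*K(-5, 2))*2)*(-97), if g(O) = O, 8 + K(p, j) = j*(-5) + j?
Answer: 287033/1008 ≈ 284.75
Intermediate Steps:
K(p, j) = -8 - 4*j (K(p, j) = -8 + (j*(-5) + j) = -8 + (-5*j + j) = -8 - 4*j)
23/(-126) + (-3 - 1/(g(4)*q + 2*K(-5, 2))*2)*(-97) = 23/(-126) + (-3 - 1/(4*0 + 2*(-8 - 4*2))*2)*(-97) = 23*(-1/126) + (-3 - 1/(0 + 2*(-8 - 8))*2)*(-97) = -23/126 + (-3 - 1/(0 + 2*(-16))*2)*(-97) = -23/126 + (-3 - 1/(0 - 32)*2)*(-97) = -23/126 + (-3 - 1/(-32)*2)*(-97) = -23/126 + (-3 - 1*(-1/32)*2)*(-97) = -23/126 + (-3 + (1/32)*2)*(-97) = -23/126 + (-3 + 1/16)*(-97) = -23/126 - 47/16*(-97) = -23/126 + 4559/16 = 287033/1008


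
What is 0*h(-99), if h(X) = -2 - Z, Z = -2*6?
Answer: 0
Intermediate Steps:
Z = -12
h(X) = 10 (h(X) = -2 - 1*(-12) = -2 + 12 = 10)
0*h(-99) = 0*10 = 0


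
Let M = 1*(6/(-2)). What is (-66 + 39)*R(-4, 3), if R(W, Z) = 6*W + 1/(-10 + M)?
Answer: 8451/13 ≈ 650.08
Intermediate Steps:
M = -3 (M = 1*(6*(-1/2)) = 1*(-3) = -3)
R(W, Z) = -1/13 + 6*W (R(W, Z) = 6*W + 1/(-10 - 3) = 6*W + 1/(-13) = 6*W - 1/13 = -1/13 + 6*W)
(-66 + 39)*R(-4, 3) = (-66 + 39)*(-1/13 + 6*(-4)) = -27*(-1/13 - 24) = -27*(-313/13) = 8451/13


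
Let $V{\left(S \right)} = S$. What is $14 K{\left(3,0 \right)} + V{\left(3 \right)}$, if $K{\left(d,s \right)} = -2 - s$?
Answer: $-25$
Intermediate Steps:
$14 K{\left(3,0 \right)} + V{\left(3 \right)} = 14 \left(-2 - 0\right) + 3 = 14 \left(-2 + 0\right) + 3 = 14 \left(-2\right) + 3 = -28 + 3 = -25$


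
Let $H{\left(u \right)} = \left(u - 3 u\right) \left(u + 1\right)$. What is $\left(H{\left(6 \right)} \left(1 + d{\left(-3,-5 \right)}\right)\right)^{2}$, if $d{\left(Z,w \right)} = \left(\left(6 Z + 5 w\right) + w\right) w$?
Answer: $409819536$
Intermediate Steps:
$H{\left(u \right)} = - 2 u \left(1 + u\right)$
$d{\left(Z,w \right)} = w \left(6 Z + 6 w\right)$ ($d{\left(Z,w \right)} = \left(\left(5 w + 6 Z\right) + w\right) w = \left(6 Z + 6 w\right) w = w \left(6 Z + 6 w\right)$)
$\left(H{\left(6 \right)} \left(1 + d{\left(-3,-5 \right)}\right)\right)^{2} = \left(\left(-2\right) 6 \left(1 + 6\right) \left(1 + 6 \left(-5\right) \left(-3 - 5\right)\right)\right)^{2} = \left(\left(-2\right) 6 \cdot 7 \left(1 + 6 \left(-5\right) \left(-8\right)\right)\right)^{2} = \left(- 84 \left(1 + 240\right)\right)^{2} = \left(\left(-84\right) 241\right)^{2} = \left(-20244\right)^{2} = 409819536$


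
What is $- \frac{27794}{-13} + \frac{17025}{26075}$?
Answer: $\frac{2230615}{1043} \approx 2138.7$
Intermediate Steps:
$- \frac{27794}{-13} + \frac{17025}{26075} = \left(-27794\right) \left(- \frac{1}{13}\right) + 17025 \cdot \frac{1}{26075} = 2138 + \frac{681}{1043} = \frac{2230615}{1043}$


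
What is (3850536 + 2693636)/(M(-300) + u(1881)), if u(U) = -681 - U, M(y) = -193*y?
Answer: 3272086/27669 ≈ 118.26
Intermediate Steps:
(3850536 + 2693636)/(M(-300) + u(1881)) = (3850536 + 2693636)/(-193*(-300) + (-681 - 1*1881)) = 6544172/(57900 + (-681 - 1881)) = 6544172/(57900 - 2562) = 6544172/55338 = 6544172*(1/55338) = 3272086/27669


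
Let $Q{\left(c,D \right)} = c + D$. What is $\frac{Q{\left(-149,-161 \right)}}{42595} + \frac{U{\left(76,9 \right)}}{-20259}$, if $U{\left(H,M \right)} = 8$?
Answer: $- \frac{1324210}{172586421} \approx -0.0076727$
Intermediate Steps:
$Q{\left(c,D \right)} = D + c$
$\frac{Q{\left(-149,-161 \right)}}{42595} + \frac{U{\left(76,9 \right)}}{-20259} = \frac{-161 - 149}{42595} + \frac{8}{-20259} = \left(-310\right) \frac{1}{42595} + 8 \left(- \frac{1}{20259}\right) = - \frac{62}{8519} - \frac{8}{20259} = - \frac{1324210}{172586421}$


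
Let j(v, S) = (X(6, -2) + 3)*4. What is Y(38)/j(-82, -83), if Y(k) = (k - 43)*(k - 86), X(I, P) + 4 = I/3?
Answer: 60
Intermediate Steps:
X(I, P) = -4 + I/3
Y(k) = (-86 + k)*(-43 + k) (Y(k) = (-43 + k)*(-86 + k) = (-86 + k)*(-43 + k))
j(v, S) = 4 (j(v, S) = ((-4 + (⅓)*6) + 3)*4 = ((-4 + 2) + 3)*4 = (-2 + 3)*4 = 1*4 = 4)
Y(38)/j(-82, -83) = (3698 + 38² - 129*38)/4 = (3698 + 1444 - 4902)*(¼) = 240*(¼) = 60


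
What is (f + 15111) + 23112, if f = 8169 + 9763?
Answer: 56155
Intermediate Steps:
f = 17932
(f + 15111) + 23112 = (17932 + 15111) + 23112 = 33043 + 23112 = 56155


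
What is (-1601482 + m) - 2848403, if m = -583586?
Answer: -5033471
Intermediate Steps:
(-1601482 + m) - 2848403 = (-1601482 - 583586) - 2848403 = -2185068 - 2848403 = -5033471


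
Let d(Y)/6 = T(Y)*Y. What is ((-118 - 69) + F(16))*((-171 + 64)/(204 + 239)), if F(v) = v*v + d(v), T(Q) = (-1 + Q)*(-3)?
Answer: 454857/443 ≈ 1026.8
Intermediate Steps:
T(Q) = 3 - 3*Q
d(Y) = 6*Y*(3 - 3*Y) (d(Y) = 6*((3 - 3*Y)*Y) = 6*(Y*(3 - 3*Y)) = 6*Y*(3 - 3*Y))
F(v) = v**2 + 18*v*(1 - v) (F(v) = v*v + 18*v*(1 - v) = v**2 + 18*v*(1 - v))
((-118 - 69) + F(16))*((-171 + 64)/(204 + 239)) = ((-118 - 69) + 16*(18 - 17*16))*((-171 + 64)/(204 + 239)) = (-187 + 16*(18 - 272))*(-107/443) = (-187 + 16*(-254))*(-107*1/443) = (-187 - 4064)*(-107/443) = -4251*(-107/443) = 454857/443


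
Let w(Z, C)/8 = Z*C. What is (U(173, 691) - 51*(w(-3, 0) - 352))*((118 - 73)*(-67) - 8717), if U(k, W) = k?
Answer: -212642500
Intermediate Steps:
w(Z, C) = 8*C*Z (w(Z, C) = 8*(Z*C) = 8*(C*Z) = 8*C*Z)
(U(173, 691) - 51*(w(-3, 0) - 352))*((118 - 73)*(-67) - 8717) = (173 - 51*(8*0*(-3) - 352))*((118 - 73)*(-67) - 8717) = (173 - 51*(0 - 352))*(45*(-67) - 8717) = (173 - 51*(-352))*(-3015 - 8717) = (173 + 17952)*(-11732) = 18125*(-11732) = -212642500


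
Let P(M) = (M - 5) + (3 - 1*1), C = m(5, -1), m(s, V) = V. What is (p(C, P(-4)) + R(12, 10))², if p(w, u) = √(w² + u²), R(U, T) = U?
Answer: 194 + 120*√2 ≈ 363.71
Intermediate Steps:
C = -1
P(M) = -3 + M (P(M) = (-5 + M) + (3 - 1) = (-5 + M) + 2 = -3 + M)
p(w, u) = √(u² + w²)
(p(C, P(-4)) + R(12, 10))² = (√((-3 - 4)² + (-1)²) + 12)² = (√((-7)² + 1) + 12)² = (√(49 + 1) + 12)² = (√50 + 12)² = (5*√2 + 12)² = (12 + 5*√2)²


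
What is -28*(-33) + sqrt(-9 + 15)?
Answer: 924 + sqrt(6) ≈ 926.45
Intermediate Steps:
-28*(-33) + sqrt(-9 + 15) = 924 + sqrt(6)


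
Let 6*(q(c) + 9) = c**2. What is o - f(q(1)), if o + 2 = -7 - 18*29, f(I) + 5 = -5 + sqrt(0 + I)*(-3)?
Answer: -521 + I*sqrt(318)/2 ≈ -521.0 + 8.9163*I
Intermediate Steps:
q(c) = -9 + c**2/6
f(I) = -10 - 3*sqrt(I) (f(I) = -5 + (-5 + sqrt(0 + I)*(-3)) = -5 + (-5 + sqrt(I)*(-3)) = -5 + (-5 - 3*sqrt(I)) = -10 - 3*sqrt(I))
o = -531 (o = -2 + (-7 - 18*29) = -2 + (-7 - 522) = -2 - 529 = -531)
o - f(q(1)) = -531 - (-10 - 3*sqrt(-9 + (1/6)*1**2)) = -531 - (-10 - 3*sqrt(-9 + (1/6)*1)) = -531 - (-10 - 3*sqrt(-9 + 1/6)) = -531 - (-10 - I*sqrt(318)/2) = -531 + (10 + I*sqrt(318)/2) = -521 + I*sqrt(318)/2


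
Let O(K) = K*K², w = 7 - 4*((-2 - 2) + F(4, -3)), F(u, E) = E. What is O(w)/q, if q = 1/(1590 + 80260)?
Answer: 3509318750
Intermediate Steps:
q = 1/81850 ≈ 1.2217e-5
w = 35 (w = 7 - 4*((-2 - 2) - 3) = 7 - 4*(-4 - 3) = 7 - 4*(-7) = 7 + 28 = 35)
O(K) = K³
O(w)/q = 35³/(1/81850) = 42875*81850 = 3509318750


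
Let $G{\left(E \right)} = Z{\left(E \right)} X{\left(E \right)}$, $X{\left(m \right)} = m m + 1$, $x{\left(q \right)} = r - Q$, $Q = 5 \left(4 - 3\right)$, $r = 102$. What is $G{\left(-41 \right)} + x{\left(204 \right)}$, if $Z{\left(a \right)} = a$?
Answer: $-68865$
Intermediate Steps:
$Q = 5$ ($Q = 5 \cdot 1 = 5$)
$x{\left(q \right)} = 97$ ($x{\left(q \right)} = 102 - 5 = 97$)
$X{\left(m \right)} = 1 + m^{2}$ ($X{\left(m \right)} = m^{2} + 1 = 1 + m^{2}$)
$G{\left(E \right)} = E \left(1 + E^{2}\right)$
$G{\left(-41 \right)} + x{\left(204 \right)} = \left(-41 + \left(-41\right)^{3}\right) + 97 = \left(-41 - 68921\right) + 97 = -68962 + 97 = -68865$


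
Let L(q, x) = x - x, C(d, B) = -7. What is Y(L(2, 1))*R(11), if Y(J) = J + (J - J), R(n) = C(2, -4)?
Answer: 0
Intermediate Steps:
R(n) = -7
L(q, x) = 0
Y(J) = J (Y(J) = J + 0 = J)
Y(L(2, 1))*R(11) = 0*(-7) = 0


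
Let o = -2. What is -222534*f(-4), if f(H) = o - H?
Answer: -445068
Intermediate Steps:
f(H) = -2 - H
-222534*f(-4) = -222534*(-2 - 1*(-4)) = -222534*(-2 + 4) = -222534*2 = -445068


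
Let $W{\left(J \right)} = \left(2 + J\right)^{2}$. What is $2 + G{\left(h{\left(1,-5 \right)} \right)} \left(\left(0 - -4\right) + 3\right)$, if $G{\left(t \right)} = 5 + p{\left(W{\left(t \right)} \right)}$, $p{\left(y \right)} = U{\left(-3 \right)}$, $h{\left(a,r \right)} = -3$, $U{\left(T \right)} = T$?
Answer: $16$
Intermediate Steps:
$p{\left(y \right)} = -3$
$G{\left(t \right)} = 2$ ($G{\left(t \right)} = 5 - 3 = 2$)
$2 + G{\left(h{\left(1,-5 \right)} \right)} \left(\left(0 - -4\right) + 3\right) = 2 + 2 \left(\left(0 - -4\right) + 3\right) = 2 + 2 \left(\left(0 + 4\right) + 3\right) = 2 + 2 \left(4 + 3\right) = 2 + 2 \cdot 7 = 2 + 14 = 16$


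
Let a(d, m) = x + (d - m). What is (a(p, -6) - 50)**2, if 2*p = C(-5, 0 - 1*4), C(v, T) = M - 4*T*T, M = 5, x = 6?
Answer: 18225/4 ≈ 4556.3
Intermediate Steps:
C(v, T) = 5 - 4*T**2 (C(v, T) = 5 - 4*T*T = 5 - 4*T**2)
p = -59/2 (p = (5 - 4*(0 - 1*4)**2)/2 = (5 - 4*(0 - 4)**2)/2 = (5 - 4*(-4)**2)/2 = (5 - 4*16)/2 = (5 - 64)/2 = (1/2)*(-59) = -59/2 ≈ -29.500)
a(d, m) = 6 + d - m (a(d, m) = 6 + (d - m) = 6 + d - m)
(a(p, -6) - 50)**2 = ((6 - 59/2 - 1*(-6)) - 50)**2 = ((6 - 59/2 + 6) - 50)**2 = (-35/2 - 50)**2 = (-135/2)**2 = 18225/4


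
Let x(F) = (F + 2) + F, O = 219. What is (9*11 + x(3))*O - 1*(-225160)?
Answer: 248593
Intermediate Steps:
x(F) = 2 + 2*F (x(F) = (2 + F) + F = 2 + 2*F)
(9*11 + x(3))*O - 1*(-225160) = (9*11 + (2 + 2*3))*219 - 1*(-225160) = (99 + (2 + 6))*219 + 225160 = (99 + 8)*219 + 225160 = 107*219 + 225160 = 23433 + 225160 = 248593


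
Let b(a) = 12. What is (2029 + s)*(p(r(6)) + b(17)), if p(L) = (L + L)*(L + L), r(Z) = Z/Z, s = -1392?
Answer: 10192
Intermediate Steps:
r(Z) = 1
p(L) = 4*L² (p(L) = (2*L)*(2*L) = 4*L²)
(2029 + s)*(p(r(6)) + b(17)) = (2029 - 1392)*(4*1² + 12) = 637*(4*1 + 12) = 637*(4 + 12) = 637*16 = 10192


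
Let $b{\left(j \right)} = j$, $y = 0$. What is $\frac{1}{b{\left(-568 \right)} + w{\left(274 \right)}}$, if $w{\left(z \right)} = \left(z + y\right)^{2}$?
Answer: $\frac{1}{74508} \approx 1.3421 \cdot 10^{-5}$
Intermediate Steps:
$w{\left(z \right)} = z^{2}$ ($w{\left(z \right)} = \left(z + 0\right)^{2} = z^{2}$)
$\frac{1}{b{\left(-568 \right)} + w{\left(274 \right)}} = \frac{1}{-568 + 274^{2}} = \frac{1}{-568 + 75076} = \frac{1}{74508}$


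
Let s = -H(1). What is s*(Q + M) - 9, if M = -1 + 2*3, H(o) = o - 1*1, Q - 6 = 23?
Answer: -9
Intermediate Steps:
Q = 29 (Q = 6 + 23 = 29)
H(o) = -1 + o (H(o) = o - 1 = -1 + o)
M = 5 (M = -1 + 6 = 5)
s = 0 (s = -(-1 + 1) = -1*0 = 0)
s*(Q + M) - 9 = 0*(29 + 5) - 9 = 0*34 - 9 = 0 - 9 = -9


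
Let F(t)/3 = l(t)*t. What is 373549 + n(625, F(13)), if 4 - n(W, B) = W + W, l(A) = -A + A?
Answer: 372303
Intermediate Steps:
l(A) = 0
F(t) = 0 (F(t) = 3*(0*t) = 3*0 = 0)
n(W, B) = 4 - 2*W (n(W, B) = 4 - (W + W) = 4 - 2*W)
373549 + n(625, F(13)) = 373549 + (4 - 2*625) = 373549 + (4 - 1250) = 373549 - 1246 = 372303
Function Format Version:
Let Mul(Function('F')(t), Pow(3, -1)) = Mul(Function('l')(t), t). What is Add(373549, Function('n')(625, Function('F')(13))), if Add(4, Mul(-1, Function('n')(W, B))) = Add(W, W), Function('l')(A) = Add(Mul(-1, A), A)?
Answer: 372303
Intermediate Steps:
Function('l')(A) = 0
Function('F')(t) = 0 (Function('F')(t) = Mul(3, Mul(0, t)) = Mul(3, 0) = 0)
Function('n')(W, B) = Add(4, Mul(-2, W)) (Function('n')(W, B) = Add(4, Mul(-1, Add(W, W))) = Add(4, Mul(-1, Mul(2, W))) = Add(4, Mul(-2, W)))
Add(373549, Function('n')(625, Function('F')(13))) = Add(373549, Add(4, Mul(-2, 625))) = Add(373549, Add(4, -1250)) = Add(373549, -1246) = 372303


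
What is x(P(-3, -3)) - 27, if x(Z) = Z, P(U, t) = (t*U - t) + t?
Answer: -18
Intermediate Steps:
P(U, t) = U*t (P(U, t) = (U*t - t) + t = (-t + U*t) + t = U*t)
x(P(-3, -3)) - 27 = -3*(-3) - 27 = 9 - 27 = -18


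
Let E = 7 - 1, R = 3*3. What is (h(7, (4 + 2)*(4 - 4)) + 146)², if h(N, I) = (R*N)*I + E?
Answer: 23104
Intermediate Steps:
R = 9
E = 6
h(N, I) = 6 + 9*I*N (h(N, I) = (9*N)*I + 6 = 9*I*N + 6 = 6 + 9*I*N)
(h(7, (4 + 2)*(4 - 4)) + 146)² = ((6 + 9*((4 + 2)*(4 - 4))*7) + 146)² = ((6 + 9*(6*0)*7) + 146)² = ((6 + 9*0*7) + 146)² = ((6 + 0) + 146)² = (6 + 146)² = 152² = 23104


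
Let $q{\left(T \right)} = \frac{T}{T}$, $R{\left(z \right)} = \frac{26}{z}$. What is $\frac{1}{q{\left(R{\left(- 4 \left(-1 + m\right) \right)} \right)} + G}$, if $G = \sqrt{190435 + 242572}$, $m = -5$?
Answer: $- \frac{1}{433006} + \frac{\sqrt{433007}}{433006} \approx 0.0015174$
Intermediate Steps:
$G = \sqrt{433007} \approx 658.03$
$q{\left(T \right)} = 1$
$\frac{1}{q{\left(R{\left(- 4 \left(-1 + m\right) \right)} \right)} + G} = \frac{1}{1 + \sqrt{433007}}$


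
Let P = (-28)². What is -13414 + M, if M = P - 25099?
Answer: -37729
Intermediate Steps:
P = 784
M = -24315 (M = 784 - 25099 = -24315)
-13414 + M = -13414 - 24315 = -37729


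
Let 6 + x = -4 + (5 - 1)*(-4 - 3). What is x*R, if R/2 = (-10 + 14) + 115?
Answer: -9044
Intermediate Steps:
R = 238 (R = 2*((-10 + 14) + 115) = 2*(4 + 115) = 2*119 = 238)
x = -38 (x = -6 + (-4 + (5 - 1)*(-4 - 3)) = -6 + (-4 + 4*(-7)) = -6 + (-4 - 28) = -6 - 32 = -38)
x*R = -38*238 = -9044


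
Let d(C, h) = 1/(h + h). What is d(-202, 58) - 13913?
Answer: -1613907/116 ≈ -13913.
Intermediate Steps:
d(C, h) = 1/(2*h)
d(-202, 58) - 13913 = (1/2)/58 - 13913 = (1/2)*(1/58) - 13913 = 1/116 - 13913 = -1613907/116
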